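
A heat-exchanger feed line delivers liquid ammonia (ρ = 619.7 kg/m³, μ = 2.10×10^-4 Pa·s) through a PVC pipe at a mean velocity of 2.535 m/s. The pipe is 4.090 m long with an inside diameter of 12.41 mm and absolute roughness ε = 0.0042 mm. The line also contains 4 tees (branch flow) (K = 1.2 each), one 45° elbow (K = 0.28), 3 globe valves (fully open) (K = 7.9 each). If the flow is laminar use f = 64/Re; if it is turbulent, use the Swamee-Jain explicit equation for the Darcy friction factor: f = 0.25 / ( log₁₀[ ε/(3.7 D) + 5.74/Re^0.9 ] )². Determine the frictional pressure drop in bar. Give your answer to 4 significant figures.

Reynolds number Re = ρVD/μ = 619.7 · 2.535 · 0.01241 / 0.00021 = 9.284e+04.
Re > 4000 → turbulent. Relative roughness ε/D = 4.2e-06/0.01241 = 0.000338. Swamee-Jain: f = 0.25/(log₁₀[0.000338/3.7 + 5.74/9.284e+04^0.9])² = 0.25/(log₁₀[9.15e-05 + 0.000194])² = 0.25/(-3.544)² = 0.0199.
Total minor-loss coefficient ΣK = 4·1.2 + 1·0.28 + 3·7.9 = 28.8.
ΔP = [f·L/D + ΣK]·(ρV²/2) = [0.0199·4.09/0.01241 + 28.8]·(619.7·2.535²/2) = [6.559 + 28.8]·1991 = 7.037e+04 Pa.
ΔP = 7.037e+04 Pa = 0.7037 bar.

ΔP ≈ 0.7037 bar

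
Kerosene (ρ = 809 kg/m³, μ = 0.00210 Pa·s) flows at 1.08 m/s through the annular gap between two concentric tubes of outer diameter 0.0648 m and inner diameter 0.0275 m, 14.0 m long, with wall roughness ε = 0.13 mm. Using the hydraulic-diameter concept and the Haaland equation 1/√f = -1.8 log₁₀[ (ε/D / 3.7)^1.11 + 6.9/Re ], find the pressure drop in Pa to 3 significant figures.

ΔP ≈ 5860 Pa

Hydraulic diameter D_h = 4A/P = D_o - D_i = 0.0648 - 0.0275 = 0.0373 m.
Re = ρVD_h/μ = 809·1.08·0.0373/0.0021 = 1.552e+04.
ε/D_h = 0.00013/0.0373 = 0.00349; Haaland gives 1/√f = -1.8 log₁₀[0.000438+0.000445] = 5.498, so f = 0.03308.
ΔP = f(L/D_h)(ρV²/2) = 0.03308·14/0.0373·471.8 = 5859 Pa.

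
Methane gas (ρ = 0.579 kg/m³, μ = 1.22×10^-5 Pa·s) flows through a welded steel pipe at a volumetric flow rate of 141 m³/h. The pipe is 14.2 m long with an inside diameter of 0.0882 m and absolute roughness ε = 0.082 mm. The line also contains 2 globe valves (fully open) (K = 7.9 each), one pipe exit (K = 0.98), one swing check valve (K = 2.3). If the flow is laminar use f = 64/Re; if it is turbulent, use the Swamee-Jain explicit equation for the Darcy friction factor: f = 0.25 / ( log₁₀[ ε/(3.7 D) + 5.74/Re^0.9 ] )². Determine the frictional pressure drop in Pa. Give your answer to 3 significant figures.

Q = 141 m³/h = 141/3600 = 0.03917 m³/s.
Cross-sectional area A = πD²/4 = π(0.0882)²/4 = 0.00611 m²; mean velocity V = Q/A = 0.03917/0.00611 = 6.41 m/s.
Reynolds number Re = ρVD/μ = 0.579 · 6.41 · 0.0882 / 1.22e-05 = 2.683e+04.
Re > 4000 → turbulent. Relative roughness ε/D = 8.2e-05/0.0882 = 0.00093. Swamee-Jain: f = 0.25/(log₁₀[0.00093/3.7 + 5.74/2.683e+04^0.9])² = 0.25/(log₁₀[0.000251 + 0.000593])² = 0.25/(-3.073)² = 0.02647.
Total minor-loss coefficient ΣK = 2·7.9 + 1·0.98 + 1·2.3 = 19.1.
ΔP = [f·L/D + ΣK]·(ρV²/2) = [0.02647·14.2/0.0882 + 19.1]·(0.579·6.41²/2) = [4.261 + 19.1]·11.9 = 277.7 Pa.

ΔP ≈ 278 Pa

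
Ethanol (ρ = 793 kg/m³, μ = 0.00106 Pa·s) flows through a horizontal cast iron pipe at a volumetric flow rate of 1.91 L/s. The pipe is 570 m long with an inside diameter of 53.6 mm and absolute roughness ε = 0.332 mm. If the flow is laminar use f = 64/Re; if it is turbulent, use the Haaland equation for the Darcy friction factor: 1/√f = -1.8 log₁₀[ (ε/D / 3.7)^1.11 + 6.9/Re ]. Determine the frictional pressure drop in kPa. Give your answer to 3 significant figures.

Q = 1.91 L/s = 1.91/1000 = 0.00191 m³/s.
Cross-sectional area A = πD²/4 = π(0.0536)²/4 = 0.002256 m²; mean velocity V = Q/A = 0.00191/0.002256 = 0.8465 m/s.
Reynolds number Re = ρVD/μ = 793 · 0.8465 · 0.0536 / 0.00106 = 3.394e+04.
Re > 4000 → turbulent. Relative roughness ε/D = 0.000332/0.0536 = 0.00619. Haaland: 1/√f = -1.8 log₁₀[(0.00619/3.7)^1.11 + 6.9/3.394e+04] = -1.8 log₁₀[0.000829 + 0.000203] = 5.375, so f = 0.03461.
Darcy-Weisbach: ΔP = f(L/D)(ρV²/2) = 0.03461·(570/0.0536)·(793·0.8465²/2) = 0.03461·1.063e+04·284.1 = 1.046e+05 Pa.
ΔP = 1.046e+05 Pa = 105 kPa.

ΔP ≈ 105 kPa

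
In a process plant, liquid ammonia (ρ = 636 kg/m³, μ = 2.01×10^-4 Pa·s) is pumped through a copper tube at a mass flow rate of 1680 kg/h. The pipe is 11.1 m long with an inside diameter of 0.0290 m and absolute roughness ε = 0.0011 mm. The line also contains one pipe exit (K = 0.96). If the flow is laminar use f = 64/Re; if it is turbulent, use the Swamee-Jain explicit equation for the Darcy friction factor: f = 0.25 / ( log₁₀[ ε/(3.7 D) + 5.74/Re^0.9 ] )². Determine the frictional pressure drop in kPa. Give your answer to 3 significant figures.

ΔP ≈ 3.08 kPa

ṁ = 1680 kg/h = 1680/3600 = 0.4667 kg/s.
A = πD²/4 = π(0.029)²/4 = 0.0006605 m²; mean velocity V = ṁ/(ρA) = 0.4667/(636 · 0.0006605) = 1.111 m/s.
Reynolds number Re = ρVD/μ = 636 · 1.111 · 0.029 / 0.000201 = 1.019e+05.
Re > 4000 → turbulent. Relative roughness ε/D = 1.1e-06/0.029 = 3.79e-05. Swamee-Jain: f = 0.25/(log₁₀[3.79e-05/3.7 + 5.74/1.019e+05^0.9])² = 0.25/(log₁₀[1.03e-05 + 0.000178])² = 0.25/(-3.724)² = 0.01802.
Total minor-loss coefficient ΣK = 1·0.96 = 0.96.
ΔP = [f·L/D + ΣK]·(ρV²/2) = [0.01802·11.1/0.029 + 0.96]·(636·1.111²/2) = [6.899 + 0.96]·392.4 = 3084 Pa.
ΔP = 3084 Pa = 3.08 kPa.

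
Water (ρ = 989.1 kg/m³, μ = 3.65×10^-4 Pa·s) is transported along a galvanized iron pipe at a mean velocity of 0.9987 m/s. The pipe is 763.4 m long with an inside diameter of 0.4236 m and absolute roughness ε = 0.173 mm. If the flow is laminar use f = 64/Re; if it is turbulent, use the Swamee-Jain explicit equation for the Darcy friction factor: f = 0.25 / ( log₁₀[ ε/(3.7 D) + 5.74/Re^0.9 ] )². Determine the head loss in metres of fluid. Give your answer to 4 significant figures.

h_f ≈ 1.518 m

Reynolds number Re = ρVD/μ = 989.1 · 0.9987 · 0.4236 / 0.000365 = 1.146e+06.
Re > 4000 → turbulent. Relative roughness ε/D = 0.000173/0.4236 = 0.000408. Swamee-Jain: f = 0.25/(log₁₀[0.000408/3.7 + 5.74/1.146e+06^0.9])² = 0.25/(log₁₀[0.00011 + 2.02e-05])² = 0.25/(-3.884)² = 0.01657.
Darcy-Weisbach: ΔP = f(L/D)(ρV²/2) = 0.01657·(763.4/0.4236)·(989.1·0.9987²/2) = 0.01657·1802·493.3 = 1.473e+04 Pa.
Head loss h_f = ΔP/(ρg) = 1.473e+04/(989.1·9.81) = 1.518 m.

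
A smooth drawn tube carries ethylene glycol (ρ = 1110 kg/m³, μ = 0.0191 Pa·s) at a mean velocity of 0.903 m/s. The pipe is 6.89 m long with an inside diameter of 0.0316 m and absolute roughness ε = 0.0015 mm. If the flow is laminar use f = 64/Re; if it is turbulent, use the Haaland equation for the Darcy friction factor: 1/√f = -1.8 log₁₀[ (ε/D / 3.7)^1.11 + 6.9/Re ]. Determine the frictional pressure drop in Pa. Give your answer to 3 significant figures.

ΔP ≈ 3810 Pa

Reynolds number Re = ρVD/μ = 1110 · 0.903 · 0.0316 / 0.0191 = 1658.
Re < 2300 → laminar flow, so f = 64/Re = 64/1658 = 0.03859 (the turbulent correlation is not needed).
Darcy-Weisbach: ΔP = f(L/D)(ρV²/2) = 0.03859·(6.89/0.0316)·(1110·0.903²/2) = 0.03859·218·452.6 = 3808 Pa.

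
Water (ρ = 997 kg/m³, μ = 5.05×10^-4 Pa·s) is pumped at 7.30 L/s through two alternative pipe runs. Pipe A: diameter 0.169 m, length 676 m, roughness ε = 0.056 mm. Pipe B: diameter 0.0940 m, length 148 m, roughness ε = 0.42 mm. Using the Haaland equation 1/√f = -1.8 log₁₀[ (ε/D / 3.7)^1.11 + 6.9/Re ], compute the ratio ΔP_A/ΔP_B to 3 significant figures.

ΔP_A/ΔP_B ≈ 0.155

Pipe A: V = Q/A = 0.0073/0.02243 = 0.3254 m/s; Re = 1.086e+05; ε/D = 0.000331; Haaland → f = 0.01911; ΔP_A = f(L/D)(ρV²/2) = 4035 Pa.
Pipe B: V = Q/A = 0.0073/0.00694 = 1.052 m/s; Re = 1.952e+05; ε/D = 0.00447; Haaland → f = 0.02989; ΔP_B = f(L/D)(ρV²/2) = 2.596e+04 Pa.
ΔP_A/ΔP_B = 4035/2.596e+04 = 0.155.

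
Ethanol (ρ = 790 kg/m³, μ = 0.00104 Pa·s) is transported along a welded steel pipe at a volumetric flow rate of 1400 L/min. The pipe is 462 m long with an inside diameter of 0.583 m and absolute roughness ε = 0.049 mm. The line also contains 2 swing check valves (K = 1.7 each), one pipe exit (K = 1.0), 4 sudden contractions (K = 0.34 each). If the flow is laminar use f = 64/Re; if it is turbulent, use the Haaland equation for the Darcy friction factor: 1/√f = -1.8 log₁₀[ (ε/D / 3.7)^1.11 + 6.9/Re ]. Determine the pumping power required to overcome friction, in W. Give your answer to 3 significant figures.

P ≈ 1.64 W

Q = 1400 L/min = 1400/60000 = 0.02333 m³/s.
Cross-sectional area A = πD²/4 = π(0.583)²/4 = 0.2669 m²; mean velocity V = Q/A = 0.02333/0.2669 = 0.08741 m/s.
Reynolds number Re = ρVD/μ = 790 · 0.08741 · 0.583 / 0.00104 = 3.871e+04.
Re > 4000 → turbulent. Relative roughness ε/D = 4.9e-05/0.583 = 8.4e-05. Haaland: 1/√f = -1.8 log₁₀[(8.4e-05/3.7)^1.11 + 6.9/3.871e+04] = -1.8 log₁₀[7.01e-06 + 0.000178] = 6.718, so f = 0.02216.
Total minor-loss coefficient ΣK = 2·1.7 + 1·1 + 4·0.34 = 5.76.
ΔP = [f·L/D + ΣK]·(ρV²/2) = [0.02216·462/0.583 + 5.76]·(790·0.08741²/2) = [17.56 + 5.76]·3.018 = 70.37 Pa.
Pumping power P = QΔP = 0.02333·70.37 = 1.642 W = 1.64 W.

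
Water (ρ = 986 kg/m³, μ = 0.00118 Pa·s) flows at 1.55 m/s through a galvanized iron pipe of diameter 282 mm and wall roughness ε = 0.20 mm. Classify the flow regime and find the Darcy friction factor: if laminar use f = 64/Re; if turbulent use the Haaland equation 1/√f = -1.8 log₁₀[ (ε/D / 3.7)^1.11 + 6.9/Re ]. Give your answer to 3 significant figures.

Re = ρVD/μ = 986·1.55·0.282/0.00118 = 3.652e+05.
Re > 4000 → turbulent. ε/D = 0.0002/0.282 = 0.000709; Haaland: 1/√f = -1.8 log₁₀[7.48e-05 + 1.89e-05] = 7.251, so f = 0.01902.

f ≈ 0.0190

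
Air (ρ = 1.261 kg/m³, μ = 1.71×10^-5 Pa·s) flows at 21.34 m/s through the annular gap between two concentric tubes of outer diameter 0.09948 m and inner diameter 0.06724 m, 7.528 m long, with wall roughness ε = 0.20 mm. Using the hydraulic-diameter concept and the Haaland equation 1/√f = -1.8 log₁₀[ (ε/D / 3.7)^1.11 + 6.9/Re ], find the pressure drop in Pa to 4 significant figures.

ΔP ≈ 2276 Pa

Hydraulic diameter D_h = 4A/P = D_o - D_i = 0.09948 - 0.06724 = 0.03224 m.
Re = ρVD_h/μ = 1.261·21.34·0.03224/1.71e-05 = 5.074e+04.
ε/D_h = 0.0002/0.03224 = 0.0062; Haaland gives 1/√f = -1.8 log₁₀[0.00083+0.000136] = 5.427, so f = 0.03395.
ΔP = f(L/D_h)(ρV²/2) = 0.03395·7.528/0.03224·287.1 = 2276 Pa.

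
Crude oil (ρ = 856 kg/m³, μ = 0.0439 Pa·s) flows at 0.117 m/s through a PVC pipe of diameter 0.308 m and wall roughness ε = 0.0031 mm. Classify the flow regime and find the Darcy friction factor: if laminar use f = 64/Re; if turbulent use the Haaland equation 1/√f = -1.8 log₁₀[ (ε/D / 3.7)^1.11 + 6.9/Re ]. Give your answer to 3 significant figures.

f ≈ 0.0911

Re = ρVD/μ = 856·0.117·0.308/0.0439 = 702.7.
Re < 2300 → laminar, so f = 64/Re = 0.09108 (roughness is irrelevant in laminar flow).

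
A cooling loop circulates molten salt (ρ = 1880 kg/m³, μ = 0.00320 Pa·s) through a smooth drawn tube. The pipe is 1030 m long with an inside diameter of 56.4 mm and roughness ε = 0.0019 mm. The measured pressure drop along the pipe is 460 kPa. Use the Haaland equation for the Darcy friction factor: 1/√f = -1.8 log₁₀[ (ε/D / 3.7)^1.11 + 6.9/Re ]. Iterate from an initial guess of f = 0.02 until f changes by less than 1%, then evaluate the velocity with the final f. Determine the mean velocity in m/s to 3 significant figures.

Rearranging Darcy-Weisbach: V = √(2·ΔP·D/(f·L·ρ)). With ε/D = 1.9e-06/0.0564 = 3.37e-05, iterate starting from f = 0.02:
  f = 0.02 → V = √(2·4.6e+05·0.0564/(0.02·1030·1880)) = 1.157 m/s; Re = ρVD/μ = 3.835e+04; f → 0.02208
  f = 0.02208 → V = 1.102 m/s; Re = 3.65e+04; f → 0.02233
  f = 0.02233 → V = 1.095 m/s; Re = 3.63e+04; f → 0.02236
Converged (Δf/f < 1%). With the final f = 0.02236: V = √(2·4.6e+05·0.0564/(0.02236·1030·1880)) = 1.095 m/s.

V ≈ 1.09 m/s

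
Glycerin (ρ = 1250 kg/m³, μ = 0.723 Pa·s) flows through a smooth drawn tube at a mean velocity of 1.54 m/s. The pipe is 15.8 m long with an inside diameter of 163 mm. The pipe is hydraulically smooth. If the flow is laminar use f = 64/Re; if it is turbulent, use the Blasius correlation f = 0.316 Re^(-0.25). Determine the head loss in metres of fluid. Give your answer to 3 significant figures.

Reynolds number Re = ρVD/μ = 1250 · 1.54 · 0.163 / 0.723 = 434.
Re < 2300 → laminar flow, so f = 64/Re = 64/434 = 0.1475 (the turbulent correlation is not needed).
Darcy-Weisbach: ΔP = f(L/D)(ρV²/2) = 0.1475·(15.8/0.163)·(1250·1.54²/2) = 0.1475·96.93·1482 = 2.119e+04 Pa.
Head loss h_f = ΔP/(ρg) = 2.119e+04/(1250·9.81) = 1.73 m.

h_f ≈ 1.73 m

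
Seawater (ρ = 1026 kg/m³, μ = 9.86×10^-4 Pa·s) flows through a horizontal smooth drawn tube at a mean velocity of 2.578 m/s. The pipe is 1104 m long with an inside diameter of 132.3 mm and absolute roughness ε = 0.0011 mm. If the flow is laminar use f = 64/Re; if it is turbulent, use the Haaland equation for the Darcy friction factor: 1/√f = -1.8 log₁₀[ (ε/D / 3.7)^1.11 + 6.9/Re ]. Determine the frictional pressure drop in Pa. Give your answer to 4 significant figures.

Reynolds number Re = ρVD/μ = 1026 · 2.578 · 0.1323 / 0.000986 = 3.549e+05.
Re > 4000 → turbulent. Relative roughness ε/D = 1.1e-06/0.1323 = 8.31e-06. Haaland: 1/√f = -1.8 log₁₀[(8.31e-06/3.7)^1.11 + 6.9/3.549e+05] = -1.8 log₁₀[5.37e-07 + 1.94e-05] = 8.459, so f = 0.01398.
Darcy-Weisbach: ΔP = f(L/D)(ρV²/2) = 0.01398·(1104/0.1323)·(1026·2.578²/2) = 0.01398·8345·3409 = 3.976e+05 Pa.

ΔP ≈ 397600 Pa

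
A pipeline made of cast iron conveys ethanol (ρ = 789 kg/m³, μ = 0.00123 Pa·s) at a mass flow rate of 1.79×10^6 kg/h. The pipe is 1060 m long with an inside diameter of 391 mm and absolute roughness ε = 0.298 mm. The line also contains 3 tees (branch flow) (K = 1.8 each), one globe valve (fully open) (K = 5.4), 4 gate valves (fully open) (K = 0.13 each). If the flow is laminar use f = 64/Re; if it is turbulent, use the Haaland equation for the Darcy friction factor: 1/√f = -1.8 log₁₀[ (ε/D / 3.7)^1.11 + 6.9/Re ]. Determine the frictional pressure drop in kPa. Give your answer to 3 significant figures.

ṁ = 1.79×10^6 kg/h = 1.79×10^6/3600 = 497.2 kg/s.
A = πD²/4 = π(0.391)²/4 = 0.1201 m²; mean velocity V = ṁ/(ρA) = 497.2/(789 · 0.1201) = 5.248 m/s.
Reynolds number Re = ρVD/μ = 789 · 5.248 · 0.391 / 0.00123 = 1.316e+06.
Re > 4000 → turbulent. Relative roughness ε/D = 0.000298/0.391 = 0.000762. Haaland: 1/√f = -1.8 log₁₀[(0.000762/3.7)^1.11 + 6.9/1.316e+06] = -1.8 log₁₀[8.1e-05 + 5.24e-06] = 7.316, so f = 0.01868.
Total minor-loss coefficient ΣK = 3·1.8 + 1·5.4 + 4·0.13 = 11.3.
ΔP = [f·L/D + ΣK]·(ρV²/2) = [0.01868·1060/0.391 + 11.3]·(789·5.248²/2) = [50.65 + 11.3]·1.087e+04 = 6.734e+05 Pa.
ΔP = 6.734e+05 Pa = 673 kPa.

ΔP ≈ 673 kPa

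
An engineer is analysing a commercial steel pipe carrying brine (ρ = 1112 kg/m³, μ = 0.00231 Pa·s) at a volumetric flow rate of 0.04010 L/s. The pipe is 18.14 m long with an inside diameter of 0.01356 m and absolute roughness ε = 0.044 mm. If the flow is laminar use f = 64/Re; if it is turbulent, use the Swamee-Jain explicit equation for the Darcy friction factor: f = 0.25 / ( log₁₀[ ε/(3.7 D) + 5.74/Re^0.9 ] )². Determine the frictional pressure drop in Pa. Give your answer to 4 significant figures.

ΔP ≈ 2025 Pa

Q = 0.04010 L/s = 0.04010/1000 = 4.01e-05 m³/s.
Cross-sectional area A = πD²/4 = π(0.01356)²/4 = 0.0001444 m²; mean velocity V = Q/A = 4.01e-05/0.0001444 = 0.2777 m/s.
Reynolds number Re = ρVD/μ = 1112 · 0.2777 · 0.01356 / 0.00231 = 1813.
Re < 2300 → laminar flow, so f = 64/Re = 64/1813 = 0.03531 (the turbulent correlation is not needed).
Darcy-Weisbach: ΔP = f(L/D)(ρV²/2) = 0.03531·(18.14/0.01356)·(1112·0.2777²/2) = 0.03531·1338·42.87 = 2025 Pa.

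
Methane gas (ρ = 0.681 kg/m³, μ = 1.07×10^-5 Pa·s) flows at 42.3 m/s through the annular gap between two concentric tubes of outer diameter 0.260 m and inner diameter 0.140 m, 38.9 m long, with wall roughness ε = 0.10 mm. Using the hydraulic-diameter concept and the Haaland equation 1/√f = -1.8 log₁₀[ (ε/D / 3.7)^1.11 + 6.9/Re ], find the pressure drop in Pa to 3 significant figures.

Hydraulic diameter D_h = 4A/P = D_o - D_i = 0.26 - 0.14 = 0.12 m.
Re = ρVD_h/μ = 0.681·42.3·0.12/1.07e-05 = 3.231e+05.
ε/D_h = 0.0001/0.12 = 0.000833; Haaland gives 1/√f = -1.8 log₁₀[8.94e-05+2.14e-05] = 7.12, so f = 0.01973.
ΔP = f(L/D_h)(ρV²/2) = 0.01973·38.9/0.12·609.3 = 3896 Pa.

ΔP ≈ 3900 Pa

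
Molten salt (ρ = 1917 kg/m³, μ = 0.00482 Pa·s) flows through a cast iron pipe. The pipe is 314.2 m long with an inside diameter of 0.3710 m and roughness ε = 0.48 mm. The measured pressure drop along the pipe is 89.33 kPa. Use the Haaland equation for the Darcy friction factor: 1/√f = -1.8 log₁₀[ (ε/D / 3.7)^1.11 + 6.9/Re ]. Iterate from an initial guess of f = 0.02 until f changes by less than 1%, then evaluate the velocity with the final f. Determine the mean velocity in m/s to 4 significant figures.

V ≈ 2.256 m/s

Rearranging Darcy-Weisbach: V = √(2·ΔP·D/(f·L·ρ)). With ε/D = 0.00048/0.371 = 0.00129, iterate starting from f = 0.02:
  f = 0.02 → V = √(2·8.933e+04·0.371/(0.02·314.2·1917)) = 2.346 m/s; Re = ρVD/μ = 3.461e+05; f → 0.02159
  f = 0.02159 → V = 2.258 m/s; Re = 3.331e+05; f → 0.02161
Converged (Δf/f < 1%). With the final f = 0.02161: V = √(2·8.933e+04·0.371/(0.02161·314.2·1917)) = 2.256 m/s.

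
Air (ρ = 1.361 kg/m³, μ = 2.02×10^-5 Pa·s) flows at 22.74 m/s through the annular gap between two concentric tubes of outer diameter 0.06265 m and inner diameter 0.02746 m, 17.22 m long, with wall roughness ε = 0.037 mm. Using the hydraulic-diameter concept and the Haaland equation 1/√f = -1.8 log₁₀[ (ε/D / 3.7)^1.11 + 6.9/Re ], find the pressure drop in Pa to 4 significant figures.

ΔP ≈ 4071 Pa

Hydraulic diameter D_h = 4A/P = D_o - D_i = 0.06265 - 0.02746 = 0.03519 m.
Re = ρVD_h/μ = 1.361·22.74·0.03519/2.02e-05 = 5.392e+04.
ε/D_h = 3.7e-05/0.03519 = 0.00105; Haaland gives 1/√f = -1.8 log₁₀[0.000116+0.000128] = 6.504, so f = 0.02364.
ΔP = f(L/D_h)(ρV²/2) = 0.02364·17.22/0.03519·351.9 = 4071 Pa.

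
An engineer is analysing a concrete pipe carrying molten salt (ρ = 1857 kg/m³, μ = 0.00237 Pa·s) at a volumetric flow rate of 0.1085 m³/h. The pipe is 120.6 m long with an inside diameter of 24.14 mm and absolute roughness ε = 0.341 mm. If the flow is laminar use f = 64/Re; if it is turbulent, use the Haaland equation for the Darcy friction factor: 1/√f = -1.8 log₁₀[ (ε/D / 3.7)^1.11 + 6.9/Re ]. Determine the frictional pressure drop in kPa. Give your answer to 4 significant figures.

Q = 0.1085 m³/h = 0.1085/3600 = 3.014e-05 m³/s.
Cross-sectional area A = πD²/4 = π(0.02414)²/4 = 0.0004577 m²; mean velocity V = Q/A = 3.014e-05/0.0004577 = 0.06585 m/s.
Reynolds number Re = ρVD/μ = 1857 · 0.06585 · 0.02414 / 0.00237 = 1246.
Re < 2300 → laminar flow, so f = 64/Re = 64/1246 = 0.05138 (the turbulent correlation is not needed).
Darcy-Weisbach: ΔP = f(L/D)(ρV²/2) = 0.05138·(120.6/0.02414)·(1857·0.06585²/2) = 0.05138·4996·4.026 = 1034 Pa.
ΔP = 1034 Pa = 1.034 kPa.

ΔP ≈ 1.034 kPa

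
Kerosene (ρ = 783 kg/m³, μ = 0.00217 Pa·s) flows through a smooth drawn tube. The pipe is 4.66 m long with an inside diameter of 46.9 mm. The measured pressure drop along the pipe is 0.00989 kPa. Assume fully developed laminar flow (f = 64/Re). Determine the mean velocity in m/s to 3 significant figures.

V ≈ 0.0672 m/s

For laminar flow, f = 64/Re with Re = ρVD/μ, so Darcy-Weisbach reduces to ΔP = 32μLV/D². Solving for V: V = ΔP·D²/(32μL) = 9.89·(0.0469)²/(32·0.00217·4.66) = 0.06723 m/s.
Check: Re = ρVD/μ = 783·0.06723·0.0469/0.00217 = 1138 < 2300, so the laminar assumption holds.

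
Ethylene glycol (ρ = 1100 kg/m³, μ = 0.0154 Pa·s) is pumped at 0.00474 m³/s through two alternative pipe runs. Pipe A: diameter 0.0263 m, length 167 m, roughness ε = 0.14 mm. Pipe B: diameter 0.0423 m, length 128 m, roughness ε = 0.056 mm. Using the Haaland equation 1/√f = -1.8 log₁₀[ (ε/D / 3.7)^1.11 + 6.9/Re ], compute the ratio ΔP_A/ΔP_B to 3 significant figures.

Pipe A: V = Q/A = 0.00474/0.0005433 = 8.725 m/s; Re = 1.639e+04; ε/D = 0.00532; Haaland → f = 0.03546; ΔP_A = f(L/D)(ρV²/2) = 9.428e+06 Pa.
Pipe B: V = Q/A = 0.00474/0.001405 = 3.373 m/s; Re = 1.019e+04; ε/D = 0.00132; Haaland → f = 0.03248; ΔP_B = f(L/D)(ρV²/2) = 6.149e+05 Pa.
ΔP_A/ΔP_B = 9.428e+06/6.149e+05 = 15.3.

ΔP_A/ΔP_B ≈ 15.3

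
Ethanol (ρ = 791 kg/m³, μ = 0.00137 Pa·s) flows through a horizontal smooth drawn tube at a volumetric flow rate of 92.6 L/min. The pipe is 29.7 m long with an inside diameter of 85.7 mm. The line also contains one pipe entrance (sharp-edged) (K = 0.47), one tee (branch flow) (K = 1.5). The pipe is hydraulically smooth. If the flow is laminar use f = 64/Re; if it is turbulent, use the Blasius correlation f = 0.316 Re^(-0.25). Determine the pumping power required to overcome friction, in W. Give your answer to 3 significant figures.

Q = 92.6 L/min = 92.6/60000 = 0.001543 m³/s.
Cross-sectional area A = πD²/4 = π(0.0857)²/4 = 0.005768 m²; mean velocity V = Q/A = 0.001543/0.005768 = 0.2676 m/s.
Reynolds number Re = ρVD/μ = 791 · 0.2676 · 0.0857 / 0.00137 = 1.324e+04.
Re > 4000 → turbulent. Smooth-pipe (Blasius): f = 0.316 Re^(-0.25) = 0.316/(1.324e+04)^0.25 = 0.02946.
Total minor-loss coefficient ΣK = 1·0.47 + 1·1.5 = 1.97.
ΔP = [f·L/D + ΣK]·(ρV²/2) = [0.02946·29.7/0.0857 + 1.97]·(791·0.2676²/2) = [10.21 + 1.97]·28.31 = 344.8 Pa.
Pumping power P = QΔP = 0.001543·344.8 = 0.5322 W = 0.532 W.

P ≈ 0.532 W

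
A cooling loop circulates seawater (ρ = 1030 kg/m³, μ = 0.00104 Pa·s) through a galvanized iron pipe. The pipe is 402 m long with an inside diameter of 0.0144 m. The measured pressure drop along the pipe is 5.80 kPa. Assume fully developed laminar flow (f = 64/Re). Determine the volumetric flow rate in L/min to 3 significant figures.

For laminar flow, f = 64/Re with Re = ρVD/μ, so Darcy-Weisbach reduces to ΔP = 32μLV/D². Solving for V: V = ΔP·D²/(32μL) = 5800·(0.0144)²/(32·0.00104·402) = 0.0899 m/s.
Check: Re = ρVD/μ = 1030·0.0899·0.0144/0.00104 = 1282 < 2300, so the laminar assumption holds.
Q = V·A = 0.0899·(π/4·0.0144²) = 1.464e-05 m³/s = 0.878 L/min.

Q ≈ 0.878 L/min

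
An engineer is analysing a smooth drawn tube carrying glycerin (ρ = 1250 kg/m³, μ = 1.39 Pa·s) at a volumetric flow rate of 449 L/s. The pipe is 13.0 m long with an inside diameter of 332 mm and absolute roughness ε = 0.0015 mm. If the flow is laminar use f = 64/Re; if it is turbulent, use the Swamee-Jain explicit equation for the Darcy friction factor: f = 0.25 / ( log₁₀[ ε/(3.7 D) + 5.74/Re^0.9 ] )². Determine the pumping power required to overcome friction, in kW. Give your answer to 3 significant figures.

Q = 449 L/s = 449/1000 = 0.449 m³/s.
Cross-sectional area A = πD²/4 = π(0.332)²/4 = 0.08657 m²; mean velocity V = Q/A = 0.449/0.08657 = 5.187 m/s.
Reynolds number Re = ρVD/μ = 1250 · 5.187 · 0.332 / 1.39 = 1549.
Re < 2300 → laminar flow, so f = 64/Re = 64/1549 = 0.04133 (the turbulent correlation is not needed).
Darcy-Weisbach: ΔP = f(L/D)(ρV²/2) = 0.04133·(13/0.332)·(1250·5.187²/2) = 0.04133·39.16·1.681e+04 = 2.721e+04 Pa.
Pumping power P = QΔP = 0.449·2.721e+04 = 12220 W = 12.2 kW.

P ≈ 12.2 kW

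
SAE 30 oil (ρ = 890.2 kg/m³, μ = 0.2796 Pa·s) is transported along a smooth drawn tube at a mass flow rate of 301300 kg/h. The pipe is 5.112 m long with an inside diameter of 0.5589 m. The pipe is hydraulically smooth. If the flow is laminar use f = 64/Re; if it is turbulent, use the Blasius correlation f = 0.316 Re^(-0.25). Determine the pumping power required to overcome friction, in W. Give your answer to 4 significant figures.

ṁ = 301300 kg/h = 301300/3600 = 83.69 kg/s.
A = πD²/4 = π(0.5589)²/4 = 0.2453 m²; mean velocity V = ṁ/(ρA) = 83.69/(890.2 · 0.2453) = 0.3832 m/s.
Reynolds number Re = ρVD/μ = 890.2 · 0.3832 · 0.5589 / 0.28 = 681.9.
Re < 2300 → laminar flow, so f = 64/Re = 64/681.9 = 0.09385 (the turbulent correlation is not needed).
Darcy-Weisbach: ΔP = f(L/D)(ρV²/2) = 0.09385·(5.112/0.5589)·(890.2·0.3832²/2) = 0.09385·9.147·65.37 = 56.11 Pa.
Q = ṁ/ρ = 83.69/890.2 = 0.09402 m³/s.
Pumping power P = QΔP = 0.09402·56.11 = 5.2756 W = 5.276 W.

P ≈ 5.276 W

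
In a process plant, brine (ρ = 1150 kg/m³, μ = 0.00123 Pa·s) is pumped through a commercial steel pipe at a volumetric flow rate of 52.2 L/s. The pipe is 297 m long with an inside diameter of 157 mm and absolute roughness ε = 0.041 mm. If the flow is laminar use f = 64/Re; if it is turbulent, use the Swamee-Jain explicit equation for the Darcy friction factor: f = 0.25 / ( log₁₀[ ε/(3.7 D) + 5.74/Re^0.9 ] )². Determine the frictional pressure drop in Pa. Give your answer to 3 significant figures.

Q = 52.2 L/s = 52.2/1000 = 0.0522 m³/s.
Cross-sectional area A = πD²/4 = π(0.157)²/4 = 0.01936 m²; mean velocity V = Q/A = 0.0522/0.01936 = 2.696 m/s.
Reynolds number Re = ρVD/μ = 1150 · 2.696 · 0.157 / 0.00123 = 3.958e+05.
Re > 4000 → turbulent. Relative roughness ε/D = 4.1e-05/0.157 = 0.000261. Swamee-Jain: f = 0.25/(log₁₀[0.000261/3.7 + 5.74/3.958e+05^0.9])² = 0.25/(log₁₀[7.06e-05 + 5.26e-05])² = 0.25/(-3.909)² = 0.01636.
Darcy-Weisbach: ΔP = f(L/D)(ρV²/2) = 0.01636·(297/0.157)·(1150·2.696²/2) = 0.01636·1892·4181 = 1.294e+05 Pa.

ΔP ≈ 129000 Pa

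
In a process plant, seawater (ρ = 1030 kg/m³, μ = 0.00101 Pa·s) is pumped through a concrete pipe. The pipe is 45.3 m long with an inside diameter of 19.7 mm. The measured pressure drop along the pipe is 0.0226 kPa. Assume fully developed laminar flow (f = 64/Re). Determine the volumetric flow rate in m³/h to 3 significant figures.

For laminar flow, f = 64/Re with Re = ρVD/μ, so Darcy-Weisbach reduces to ΔP = 32μLV/D². Solving for V: V = ΔP·D²/(32μL) = 22.6·(0.0197)²/(32·0.00101·45.3) = 0.005991 m/s.
Check: Re = ρVD/μ = 1030·0.005991·0.0197/0.00101 = 120.4 < 2300, so the laminar assumption holds.
Q = V·A = 0.005991·(π/4·0.0197²) = 1.826e-06 m³/s = 0.00657 m³/h.

Q ≈ 0.00657 m³/h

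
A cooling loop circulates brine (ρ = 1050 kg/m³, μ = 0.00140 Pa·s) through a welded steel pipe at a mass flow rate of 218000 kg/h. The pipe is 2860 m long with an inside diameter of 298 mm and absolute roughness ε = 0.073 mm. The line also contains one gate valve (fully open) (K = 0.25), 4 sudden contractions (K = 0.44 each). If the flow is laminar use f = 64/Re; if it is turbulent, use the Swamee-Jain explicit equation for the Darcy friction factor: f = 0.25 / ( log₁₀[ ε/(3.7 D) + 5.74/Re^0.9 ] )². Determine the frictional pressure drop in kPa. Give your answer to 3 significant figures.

ΔP ≈ 61.4 kPa

ṁ = 218000 kg/h = 218000/3600 = 60.56 kg/s.
A = πD²/4 = π(0.298)²/4 = 0.06975 m²; mean velocity V = ṁ/(ρA) = 60.56/(1050 · 0.06975) = 0.8269 m/s.
Reynolds number Re = ρVD/μ = 1050 · 0.8269 · 0.298 / 0.0014 = 1.848e+05.
Re > 4000 → turbulent. Relative roughness ε/D = 7.3e-05/0.298 = 0.000245. Swamee-Jain: f = 0.25/(log₁₀[0.000245/3.7 + 5.74/1.848e+05^0.9])² = 0.25/(log₁₀[6.62e-05 + 0.000104])² = 0.25/(-3.768)² = 0.01761.
Total minor-loss coefficient ΣK = 1·0.25 + 4·0.44 = 2.01.
ΔP = [f·L/D + ΣK]·(ρV²/2) = [0.01761·2860/0.298 + 2.01]·(1050·0.8269²/2) = [169 + 2.01]·359 = 6.139e+04 Pa.
ΔP = 6.139e+04 Pa = 61.4 kPa.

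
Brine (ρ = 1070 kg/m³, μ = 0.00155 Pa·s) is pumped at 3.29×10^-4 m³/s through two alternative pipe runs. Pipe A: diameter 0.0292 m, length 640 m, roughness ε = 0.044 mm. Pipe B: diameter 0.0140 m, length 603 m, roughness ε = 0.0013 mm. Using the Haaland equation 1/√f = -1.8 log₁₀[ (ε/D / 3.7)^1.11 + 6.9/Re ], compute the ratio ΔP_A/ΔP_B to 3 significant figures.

ΔP_A/ΔP_B ≈ 0.0345

Pipe A: V = Q/A = 0.000329/0.0006697 = 0.4913 m/s; Re = 9903; ε/D = 0.00151; Haaland → f = 0.03294; ΔP_A = f(L/D)(ρV²/2) = 9.324e+04 Pa.
Pipe B: V = Q/A = 0.000329/0.0001539 = 2.137 m/s; Re = 2.066e+04; ε/D = 9.29e-05; Haaland → f = 0.02569; ΔP_B = f(L/D)(ρV²/2) = 2.704e+06 Pa.
ΔP_A/ΔP_B = 9.324e+04/2.704e+06 = 0.0345.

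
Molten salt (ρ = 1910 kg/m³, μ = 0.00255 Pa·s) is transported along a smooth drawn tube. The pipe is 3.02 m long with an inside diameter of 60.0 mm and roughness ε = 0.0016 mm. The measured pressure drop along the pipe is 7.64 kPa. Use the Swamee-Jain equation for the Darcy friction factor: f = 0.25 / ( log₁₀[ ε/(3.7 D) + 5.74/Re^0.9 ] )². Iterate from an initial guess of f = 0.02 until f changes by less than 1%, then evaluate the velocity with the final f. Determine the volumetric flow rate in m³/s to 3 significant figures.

Q ≈ 0.00867 m³/s

Rearranging Darcy-Weisbach: V = √(2·ΔP·D/(f·L·ρ)). With ε/D = 1.6e-06/0.06 = 2.67e-05, iterate starting from f = 0.02:
  f = 0.02 → V = √(2·7640·0.06/(0.02·3.02·1910)) = 2.819 m/s; Re = ρVD/μ = 1.267e+05; f → 0.0172
  f = 0.0172 → V = 3.04 m/s; Re = 1.366e+05; f → 0.01695
  f = 0.01695 → V = 3.062 m/s; Re = 1.376e+05; f → 0.01692
Converged (Δf/f < 1%). With the final f = 0.01692: V = √(2·7640·0.06/(0.01692·3.02·1910)) = 3.065 m/s.
Q = V·A = 3.065·(π/4·0.06²) = 0.008665 m³/s = 0.00867 m³/s.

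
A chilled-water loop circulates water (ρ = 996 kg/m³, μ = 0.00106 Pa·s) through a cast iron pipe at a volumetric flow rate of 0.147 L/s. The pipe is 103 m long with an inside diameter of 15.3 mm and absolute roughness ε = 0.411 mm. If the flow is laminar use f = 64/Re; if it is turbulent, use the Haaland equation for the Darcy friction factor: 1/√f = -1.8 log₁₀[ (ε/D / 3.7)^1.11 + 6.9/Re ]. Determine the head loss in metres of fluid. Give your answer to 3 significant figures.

h_f ≈ 12.6 m

Q = 0.147 L/s = 0.147/1000 = 0.000147 m³/s.
Cross-sectional area A = πD²/4 = π(0.0153)²/4 = 0.0001839 m²; mean velocity V = Q/A = 0.000147/0.0001839 = 0.7995 m/s.
Reynolds number Re = ρVD/μ = 996 · 0.7995 · 0.0153 / 0.00106 = 1.149e+04.
Re > 4000 → turbulent. Relative roughness ε/D = 0.000411/0.0153 = 0.0269. Haaland: 1/√f = -1.8 log₁₀[(0.0269/3.7)^1.11 + 6.9/1.149e+04] = -1.8 log₁₀[0.00422 + 0.0006] = 4.17, so f = 0.05751.
Darcy-Weisbach: ΔP = f(L/D)(ρV²/2) = 0.05751·(103/0.0153)·(996·0.7995²/2) = 0.05751·6732·318.4 = 1.233e+05 Pa.
Head loss h_f = ΔP/(ρg) = 1.233e+05/(996·9.81) = 12.6 m.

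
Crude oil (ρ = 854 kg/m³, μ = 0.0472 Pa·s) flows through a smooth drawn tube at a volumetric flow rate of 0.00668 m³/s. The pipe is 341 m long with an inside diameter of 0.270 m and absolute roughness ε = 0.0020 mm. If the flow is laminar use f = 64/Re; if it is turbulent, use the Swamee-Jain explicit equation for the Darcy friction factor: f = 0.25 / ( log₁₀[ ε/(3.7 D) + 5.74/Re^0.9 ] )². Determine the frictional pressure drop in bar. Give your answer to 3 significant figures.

ΔP ≈ 0.00824 bar

Cross-sectional area A = πD²/4 = π(0.27)²/4 = 0.05726 m²; mean velocity V = Q/A = 0.00668/0.05726 = 0.1167 m/s.
Reynolds number Re = ρVD/μ = 854 · 0.1167 · 0.27 / 0.0472 = 570.
Re < 2300 → laminar flow, so f = 64/Re = 64/570 = 0.1123 (the turbulent correlation is not needed).
Darcy-Weisbach: ΔP = f(L/D)(ρV²/2) = 0.1123·(341/0.27)·(854·0.1167²/2) = 0.1123·1263·5.812 = 824.3 Pa.
ΔP = 824.3 Pa = 0.00824 bar.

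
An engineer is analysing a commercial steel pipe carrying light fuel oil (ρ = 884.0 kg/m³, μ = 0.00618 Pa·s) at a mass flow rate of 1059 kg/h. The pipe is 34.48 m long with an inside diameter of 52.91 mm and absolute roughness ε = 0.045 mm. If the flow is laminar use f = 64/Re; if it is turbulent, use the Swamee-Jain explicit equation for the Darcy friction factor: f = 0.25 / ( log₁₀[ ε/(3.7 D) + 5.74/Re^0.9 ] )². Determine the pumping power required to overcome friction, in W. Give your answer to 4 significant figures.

P ≈ 0.1227 W

ṁ = 1059 kg/h = 1059/3600 = 0.2942 kg/s.
A = πD²/4 = π(0.05291)²/4 = 0.002199 m²; mean velocity V = ṁ/(ρA) = 0.2942/(884 · 0.002199) = 0.1513 m/s.
Reynolds number Re = ρVD/μ = 884 · 0.1513 · 0.05291 / 0.00618 = 1145.
Re < 2300 → laminar flow, so f = 64/Re = 64/1145 = 0.05587 (the turbulent correlation is not needed).
Darcy-Weisbach: ΔP = f(L/D)(ρV²/2) = 0.05587·(34.48/0.05291)·(884·0.1513²/2) = 0.05587·651.7·10.12 = 368.6 Pa.
Q = ṁ/ρ = 0.2942/884 = 0.0003328 m³/s.
Pumping power P = QΔP = 0.0003328·368.6 = 0.12267 W = 0.1227 W.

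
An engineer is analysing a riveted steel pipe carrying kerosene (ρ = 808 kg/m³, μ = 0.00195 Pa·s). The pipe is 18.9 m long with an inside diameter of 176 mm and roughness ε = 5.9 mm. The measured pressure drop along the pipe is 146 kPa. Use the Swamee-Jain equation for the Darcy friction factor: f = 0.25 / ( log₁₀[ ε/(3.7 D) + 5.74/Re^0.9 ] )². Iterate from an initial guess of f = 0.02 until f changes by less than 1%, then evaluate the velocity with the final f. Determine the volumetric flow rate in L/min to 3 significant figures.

Rearranging Darcy-Weisbach: V = √(2·ΔP·D/(f·L·ρ)). With ε/D = 0.0059/0.176 = 0.0335, iterate starting from f = 0.02:
  f = 0.02 → V = √(2·1.46e+05·0.176/(0.02·18.9·808)) = 12.97 m/s; Re = ρVD/μ = 9.46e+05; f → 0.05997
  f = 0.05997 → V = 7.491 m/s; Re = 5.463e+05; f → 0.06002
Converged (Δf/f < 1%). With the final f = 0.06002: V = √(2·1.46e+05·0.176/(0.06002·18.9·808)) = 7.488 m/s.
Q = V·A = 7.488·(π/4·0.176²) = 0.1822 m³/s = 10900 L/min.

Q ≈ 10900 L/min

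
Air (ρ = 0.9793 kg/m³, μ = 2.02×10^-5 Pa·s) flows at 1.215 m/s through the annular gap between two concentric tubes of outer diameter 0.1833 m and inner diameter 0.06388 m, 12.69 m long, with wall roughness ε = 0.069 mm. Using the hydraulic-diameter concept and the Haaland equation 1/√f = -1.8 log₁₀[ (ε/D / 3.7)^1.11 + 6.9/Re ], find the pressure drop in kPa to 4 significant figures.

ΔP ≈ 0.002665 kPa

Hydraulic diameter D_h = 4A/P = D_o - D_i = 0.1833 - 0.06388 = 0.1194 m.
Re = ρVD_h/μ = 0.9793·1.215·0.1194/2.02e-05 = 7034.
ε/D_h = 6.9e-05/0.1194 = 0.000578; Haaland gives 1/√f = -1.8 log₁₀[5.95e-05+0.000981] = 5.369, so f = 0.03469.
ΔP = f(L/D_h)(ρV²/2) = 0.03469·12.69/0.1194·0.7228 = 2.665 Pa.
ΔP = 0.002665 kPa.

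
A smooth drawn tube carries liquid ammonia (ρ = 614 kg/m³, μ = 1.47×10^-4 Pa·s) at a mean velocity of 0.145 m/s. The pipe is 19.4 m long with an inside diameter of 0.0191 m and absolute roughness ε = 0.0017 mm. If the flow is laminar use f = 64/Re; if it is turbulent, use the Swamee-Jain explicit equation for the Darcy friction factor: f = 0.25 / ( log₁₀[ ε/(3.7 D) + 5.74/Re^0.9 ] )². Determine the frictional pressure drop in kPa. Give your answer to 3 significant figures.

Reynolds number Re = ρVD/μ = 614 · 0.145 · 0.0191 / 0.000147 = 1.157e+04.
Re > 4000 → turbulent. Relative roughness ε/D = 1.7e-06/0.0191 = 8.9e-05. Swamee-Jain: f = 0.25/(log₁₀[8.9e-05/3.7 + 5.74/1.157e+04^0.9])² = 0.25/(log₁₀[2.41e-05 + 0.00126])² = 0.25/(-2.89)² = 0.02994.
Darcy-Weisbach: ΔP = f(L/D)(ρV²/2) = 0.02994·(19.4/0.0191)·(614·0.145²/2) = 0.02994·1016·6.455 = 196.3 Pa.
ΔP = 196.3 Pa = 0.196 kPa.

ΔP ≈ 0.196 kPa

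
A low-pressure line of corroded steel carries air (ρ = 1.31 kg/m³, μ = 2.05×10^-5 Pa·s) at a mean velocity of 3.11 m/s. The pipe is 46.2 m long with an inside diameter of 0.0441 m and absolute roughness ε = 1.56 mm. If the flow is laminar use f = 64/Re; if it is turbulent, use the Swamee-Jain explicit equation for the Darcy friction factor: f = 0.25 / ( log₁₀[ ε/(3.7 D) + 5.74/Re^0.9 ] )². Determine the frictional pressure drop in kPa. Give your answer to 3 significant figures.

ΔP ≈ 0.436 kPa

Reynolds number Re = ρVD/μ = 1.31 · 3.11 · 0.0441 / 2.05e-05 = 8764.
Re > 4000 → turbulent. Relative roughness ε/D = 0.00156/0.0441 = 0.0354. Swamee-Jain: f = 0.25/(log₁₀[0.0354/3.7 + 5.74/8764^0.9])² = 0.25/(log₁₀[0.00956 + 0.00162])² = 0.25/(-1.951)² = 0.06565.
Darcy-Weisbach: ΔP = f(L/D)(ρV²/2) = 0.06565·(46.2/0.0441)·(1.31·3.11²/2) = 0.06565·1048·6.335 = 435.7 Pa.
ΔP = 435.7 Pa = 0.436 kPa.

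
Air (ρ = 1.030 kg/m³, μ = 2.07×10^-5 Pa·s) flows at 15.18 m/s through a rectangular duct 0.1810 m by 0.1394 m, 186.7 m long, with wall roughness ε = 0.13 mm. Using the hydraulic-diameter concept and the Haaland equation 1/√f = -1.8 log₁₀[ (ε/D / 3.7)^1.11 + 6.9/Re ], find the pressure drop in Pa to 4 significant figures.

Hydraulic diameter D_h = 4A/P = 4·(0.181·0.1394)/(2·(0.181+0.1394)) = 0.1009/0.6408 = 0.1575 m.
Re = ρVD_h/μ = 1.03·15.18·0.1575/2.07e-05 = 1.19e+05.
ε/D_h = 0.00013/0.1575 = 0.000825; Haaland gives 1/√f = -1.8 log₁₀[8.85e-05+5.8e-05] = 6.902, so f = 0.02099.
ΔP = f(L/D_h)(ρV²/2) = 0.02099·186.7/0.1575·118.7 = 2953 Pa.

ΔP ≈ 2953 Pa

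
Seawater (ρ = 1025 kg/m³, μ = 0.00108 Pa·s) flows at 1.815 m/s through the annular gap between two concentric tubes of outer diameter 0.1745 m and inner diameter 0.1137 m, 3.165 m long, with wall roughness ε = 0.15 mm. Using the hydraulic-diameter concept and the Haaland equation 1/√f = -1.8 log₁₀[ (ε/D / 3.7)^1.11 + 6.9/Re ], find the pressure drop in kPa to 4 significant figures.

ΔP ≈ 2.294 kPa

Hydraulic diameter D_h = 4A/P = D_o - D_i = 0.1745 - 0.1137 = 0.0608 m.
Re = ρVD_h/μ = 1025·1.815·0.0608/0.00108 = 1.047e+05.
ε/D_h = 0.00015/0.0608 = 0.00247; Haaland gives 1/√f = -1.8 log₁₀[0.000298+6.59e-05] = 6.19, so f = 0.0261.
ΔP = f(L/D_h)(ρV²/2) = 0.0261·3.165/0.0608·1688 = 2294 Pa.
ΔP = 2.294 kPa.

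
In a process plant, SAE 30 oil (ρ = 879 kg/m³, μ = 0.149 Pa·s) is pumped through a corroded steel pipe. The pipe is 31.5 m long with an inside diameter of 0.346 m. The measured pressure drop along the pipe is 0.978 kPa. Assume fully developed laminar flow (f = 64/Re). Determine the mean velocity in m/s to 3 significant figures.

V ≈ 0.780 m/s

For laminar flow, f = 64/Re with Re = ρVD/μ, so Darcy-Weisbach reduces to ΔP = 32μLV/D². Solving for V: V = ΔP·D²/(32μL) = 978·(0.346)²/(32·0.149·31.5) = 0.7796 m/s.
Check: Re = ρVD/μ = 879·0.7796·0.346/0.149 = 1591 < 2300, so the laminar assumption holds.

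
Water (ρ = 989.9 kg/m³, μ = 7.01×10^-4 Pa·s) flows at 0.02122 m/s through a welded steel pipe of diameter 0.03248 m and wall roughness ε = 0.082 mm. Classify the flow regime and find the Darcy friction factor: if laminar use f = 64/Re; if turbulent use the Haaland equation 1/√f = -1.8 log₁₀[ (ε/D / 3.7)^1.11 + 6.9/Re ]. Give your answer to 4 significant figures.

Re = ρVD/μ = 989.9·0.02122·0.03248/0.000701 = 973.3.
Re < 2300 → laminar, so f = 64/Re = 0.06576 (roughness is irrelevant in laminar flow).

f ≈ 0.06576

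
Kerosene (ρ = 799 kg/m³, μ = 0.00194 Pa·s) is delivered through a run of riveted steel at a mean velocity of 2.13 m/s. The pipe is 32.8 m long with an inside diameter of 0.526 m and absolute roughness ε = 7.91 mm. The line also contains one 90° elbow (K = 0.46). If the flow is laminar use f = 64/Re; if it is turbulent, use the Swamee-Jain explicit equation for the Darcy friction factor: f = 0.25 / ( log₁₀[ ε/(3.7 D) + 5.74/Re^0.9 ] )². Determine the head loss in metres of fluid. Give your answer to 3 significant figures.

Reynolds number Re = ρVD/μ = 799 · 2.13 · 0.526 / 0.00194 = 4.614e+05.
Re > 4000 → turbulent. Relative roughness ε/D = 0.00791/0.526 = 0.015. Swamee-Jain: f = 0.25/(log₁₀[0.015/3.7 + 5.74/4.614e+05^0.9])² = 0.25/(log₁₀[0.00406 + 4.58e-05])² = 0.25/(-2.386)² = 0.04391.
Total minor-loss coefficient ΣK = 1·0.46 = 0.46.
ΔP = [f·L/D + ΣK]·(ρV²/2) = [0.04391·32.8/0.526 + 0.46]·(799·2.13²/2) = [2.738 + 0.46]·1812 = 5796 Pa.
Head loss h_f = ΔP/(ρg) = 5796/(799·9.81) = 0.740 m.

h_f ≈ 0.740 m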